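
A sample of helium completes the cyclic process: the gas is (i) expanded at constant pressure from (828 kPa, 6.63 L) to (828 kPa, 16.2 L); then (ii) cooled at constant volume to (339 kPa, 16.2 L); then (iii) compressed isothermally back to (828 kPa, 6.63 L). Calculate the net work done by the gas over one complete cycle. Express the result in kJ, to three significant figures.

W_net ≈ 3.02 kJ

Leg (i): W = PΔV = (828)(16.2 − 6.63) = 7924 J.
Leg (ii): W = 0.
Leg (iii): W = PᵢVᵢ ln(V_f/Vᵢ) = (5492) ln(6.63/16.2) = -4906 J.
W_net = 7924 − 4906 = 3018 J.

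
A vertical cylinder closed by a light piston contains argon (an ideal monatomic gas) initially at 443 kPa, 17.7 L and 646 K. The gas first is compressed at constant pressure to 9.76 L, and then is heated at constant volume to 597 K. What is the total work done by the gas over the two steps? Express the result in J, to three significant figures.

W_total ≈ -3520 J

Step 1 (isobaric): W = PΔV = (443 kPa)(9.76 − 17.7 L) = -3517 J.
Step 2 (isochoric): W = 0 (constant volume).
W_total = -3517 + 0 = -3517 J.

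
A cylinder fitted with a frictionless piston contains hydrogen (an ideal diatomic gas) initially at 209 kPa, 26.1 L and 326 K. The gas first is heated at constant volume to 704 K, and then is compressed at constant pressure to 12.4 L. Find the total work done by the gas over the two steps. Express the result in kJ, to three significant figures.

W_total ≈ -6.18 kJ

Step 1 (isochoric): W = 0 (constant volume).
After step 1: P = 451.3 kPa (V unchanged).
Step 2 (isobaric): W = PΔV = (451.3 kPa)(12.4 − 26.1 L) = -6183 J.
W_total = 0 − 6183 = -6183 J.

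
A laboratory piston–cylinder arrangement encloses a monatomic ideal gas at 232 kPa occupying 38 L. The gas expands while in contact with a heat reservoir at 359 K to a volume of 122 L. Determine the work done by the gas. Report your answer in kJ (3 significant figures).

W ≈ 10.3 kJ

Isothermal: W = nRT ln(V₂/V₁) = P₁V₁ ln(V₂/V₁).
P₁V₁ = (232 kPa)(38 L) = 8816 J.
W = 8816 × ln(122/38) = 8816 × 1.166
W_by_gas = 10283 J.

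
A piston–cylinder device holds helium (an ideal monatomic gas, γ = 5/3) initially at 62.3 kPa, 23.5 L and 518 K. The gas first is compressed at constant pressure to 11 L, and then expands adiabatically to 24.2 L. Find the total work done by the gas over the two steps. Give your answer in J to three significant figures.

Step 1 (isobaric): W = PΔV = (62.3 kPa)(11 − 23.5 L) = -778.8 J.
After step 1: P = 62.3 kPa, V = 11 L, T = 242.5 K.
Step 2 (adiabatic): W = (P₁V₁ − P₂V₂)/(γ−1) = (685.3 − 405.1)/0.667 = 420.2 J.
W_total = -778.8 + 420.2 = -358.5 J.

W_total ≈ -359 J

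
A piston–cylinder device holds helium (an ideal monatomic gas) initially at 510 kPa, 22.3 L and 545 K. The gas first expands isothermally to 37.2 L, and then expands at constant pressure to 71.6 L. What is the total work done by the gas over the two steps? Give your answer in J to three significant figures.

W_total ≈ 16300 J

Step 1 (isothermal): W = P₁V₁ ln(V₂/V₁) = (11373) ln(37.2/22.3) = 5820 J.
After step 1: P = 305.7 kPa, V = 37.2 L, T = 545 K.
Step 2 (isobaric): W = PΔV = (305.7 kPa)(71.6 − 37.2 L) = 10517 J.
W_total = 5820 + 10517 = 16337 J.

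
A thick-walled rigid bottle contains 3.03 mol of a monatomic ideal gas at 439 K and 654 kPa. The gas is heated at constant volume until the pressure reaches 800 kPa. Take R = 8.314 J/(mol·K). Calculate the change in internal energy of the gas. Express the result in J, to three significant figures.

ΔU ≈ 3700 J

Constant volume ⇒ W = 0, so Q = ΔU = nCᵥΔT with Cᵥ = 3R/2 = 12.47 J/(mol·K).
At constant V, T₂/T₁ = P₂/P₁ ⇒ ΔT = T₁(P₂/P₁ − 1) = 439·(800/654 − 1) = 98 K.
ΔU = (3.03)(12.47)(98) = 3703 J.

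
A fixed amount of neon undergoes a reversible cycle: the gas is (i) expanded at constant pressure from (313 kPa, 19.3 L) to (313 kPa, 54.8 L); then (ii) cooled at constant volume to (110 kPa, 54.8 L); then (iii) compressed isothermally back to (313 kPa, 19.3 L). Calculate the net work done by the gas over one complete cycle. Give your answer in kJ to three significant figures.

W_net ≈ 4.82 kJ

Leg (i): W = PΔV = (313)(54.8 − 19.3) = 11112 J.
Leg (ii): W = 0.
Leg (iii): W = PᵢVᵢ ln(V_f/Vᵢ) = (6028) ln(19.3/54.8) = -6291 J.
W_net = 11112 − 6291 = 4821 J.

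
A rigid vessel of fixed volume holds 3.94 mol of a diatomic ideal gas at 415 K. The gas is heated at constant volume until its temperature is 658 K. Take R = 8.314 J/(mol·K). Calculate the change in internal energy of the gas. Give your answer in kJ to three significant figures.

Constant volume ⇒ W = 0, so Q = ΔU = nCᵥΔT with Cᵥ = 5R/2 = 20.79 J/(mol·K).
ΔU = (3.94)(20.79)(658 − 415) = 19900 J.

ΔU ≈ 19.9 kJ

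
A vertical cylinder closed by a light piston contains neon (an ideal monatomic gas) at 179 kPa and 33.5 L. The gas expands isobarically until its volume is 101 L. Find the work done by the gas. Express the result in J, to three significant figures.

W ≈ 12100 J

Isobaric: W = P ΔV.
W = (179 kPa)(101 − 33.5 L) = (179)(67.5) = 12082 J.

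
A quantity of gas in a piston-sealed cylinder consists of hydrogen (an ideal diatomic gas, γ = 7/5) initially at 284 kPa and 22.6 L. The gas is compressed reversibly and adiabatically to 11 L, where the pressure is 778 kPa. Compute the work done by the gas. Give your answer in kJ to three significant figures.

Adiabatic: W = (P₁V₁ − P₂V₂)/(γ − 1) with γ = 7/5.
P₁V₁ = 6418 J, P₂V₂ = 8558 J.
W = (6418 − 8558) / 0.4 = -5349 J.

W ≈ -5.35 kJ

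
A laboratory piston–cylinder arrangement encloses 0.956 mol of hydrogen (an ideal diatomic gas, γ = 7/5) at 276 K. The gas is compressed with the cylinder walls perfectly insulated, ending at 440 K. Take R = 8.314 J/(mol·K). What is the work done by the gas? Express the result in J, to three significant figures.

W ≈ -3260 J

Adiabatic ⇒ Q = 0, so W_by = −ΔU = nCᵥ(T₁ − T₂).
Cᵥ = 5R/2 = 20.79 J/(mol·K).
W = (0.956)(20.79)(276 − 440) = -3259 J.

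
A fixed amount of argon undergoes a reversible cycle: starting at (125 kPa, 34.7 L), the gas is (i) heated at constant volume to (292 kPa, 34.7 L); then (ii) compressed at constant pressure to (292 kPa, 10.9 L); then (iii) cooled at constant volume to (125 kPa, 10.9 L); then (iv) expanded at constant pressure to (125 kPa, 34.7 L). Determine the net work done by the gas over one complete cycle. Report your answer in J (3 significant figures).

W_net ≈ -3970 J

Constant-volume legs do no work.
W(ii) = (292)(10.9 − 34.7) = -6950 J; W(iv) = (125)(34.7 − 10.9) = 2975 J.
W_net = -6950 + 2975 = -3975 J (the counter-clockwise enclosed area).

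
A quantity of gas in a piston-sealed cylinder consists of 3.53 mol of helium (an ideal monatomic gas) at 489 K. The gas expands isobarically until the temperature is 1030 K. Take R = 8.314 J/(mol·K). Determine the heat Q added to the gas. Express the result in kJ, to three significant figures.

Q ≈ 39.7 kJ

Isobaric: W = nRΔT = (3.53)(8.314)(541) = 15877 J.
ΔU = nCᵥΔT with Cᵥ = 3R/2: ΔU = (3.53)(12.47)(541) = 23816 J.
Q = ΔU + W = 23816 + 15877 = 39694 J.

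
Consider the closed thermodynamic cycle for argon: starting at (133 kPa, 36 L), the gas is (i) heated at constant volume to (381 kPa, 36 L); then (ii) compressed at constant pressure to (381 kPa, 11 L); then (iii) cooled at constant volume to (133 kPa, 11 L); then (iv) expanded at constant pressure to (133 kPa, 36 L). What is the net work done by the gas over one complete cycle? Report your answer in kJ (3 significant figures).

Constant-volume legs do no work.
W(ii) = (381)(11 − 36) = -9525 J; W(iv) = (133)(36 − 11) = 3325 J.
W_net = -9525 + 3325 = -6200 J (the counter-clockwise enclosed area).

W_net ≈ -6.20 kJ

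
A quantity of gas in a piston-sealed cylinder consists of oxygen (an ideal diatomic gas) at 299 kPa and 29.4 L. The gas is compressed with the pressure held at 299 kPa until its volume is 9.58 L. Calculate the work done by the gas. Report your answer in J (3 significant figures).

Isobaric: W = P ΔV.
W = (299 kPa)(9.58 − 29.4 L) = (299)(-19.82) = -5926 J.

W ≈ -5930 J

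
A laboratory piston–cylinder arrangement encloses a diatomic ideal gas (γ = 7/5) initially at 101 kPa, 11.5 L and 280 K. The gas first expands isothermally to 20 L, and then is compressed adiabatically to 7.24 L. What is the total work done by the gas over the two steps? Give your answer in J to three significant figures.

W_total ≈ -813 J

Step 1 (isothermal): W = P₁V₁ ln(V₂/V₁) = (1162) ln(20/11.5) = 642.8 J.
After step 1: P = 58.08 kPa, V = 20 L, T = 280 K.
Step 2 (adiabatic): W = (P₁V₁ − P₂V₂)/(γ−1) = (1162 − 1744)/0.4 = -1456 J.
W_total = 642.8 − 1456 = -813.4 J.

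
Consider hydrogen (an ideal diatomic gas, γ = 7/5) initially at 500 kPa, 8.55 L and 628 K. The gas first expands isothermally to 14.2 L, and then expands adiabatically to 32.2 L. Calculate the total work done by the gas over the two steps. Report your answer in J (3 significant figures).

Step 1 (isothermal): W = P₁V₁ ln(V₂/V₁) = (4275) ln(14.2/8.55) = 2169 J.
After step 1: P = 301.1 kPa, V = 14.2 L, T = 628 K.
Step 2 (adiabatic): W = (P₁V₁ − P₂V₂)/(γ−1) = (4275 − 3081)/0.4 = 2985 J.
W_total = 2169 + 2985 = 5153 J.

W_total ≈ 5150 J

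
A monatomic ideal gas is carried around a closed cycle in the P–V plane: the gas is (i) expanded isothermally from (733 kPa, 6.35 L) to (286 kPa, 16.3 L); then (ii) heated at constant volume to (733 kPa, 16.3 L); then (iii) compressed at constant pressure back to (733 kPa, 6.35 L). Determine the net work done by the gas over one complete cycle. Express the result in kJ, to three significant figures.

W_net ≈ -2.91 kJ

Leg (i): W = PᵢVᵢ ln(V_f/Vᵢ) = (4655) ln(16.3/6.35) = 4388 J.
Leg (ii): W = 0.
Leg (iii): W = PΔV = (733)(6.35 − 16.3) = -7293 J.
W_net = 4388 − 7293 = -2905 J.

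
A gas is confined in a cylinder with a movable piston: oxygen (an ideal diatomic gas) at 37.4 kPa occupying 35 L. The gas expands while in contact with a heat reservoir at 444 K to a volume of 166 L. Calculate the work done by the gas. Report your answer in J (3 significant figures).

W ≈ 2040 J

Isothermal: W = nRT ln(V₂/V₁) = P₁V₁ ln(V₂/V₁).
P₁V₁ = (37.4 kPa)(35 L) = 1309 J.
W = 1309 × ln(166/35) = 1309 × 1.557
W_by_gas = 2038 J.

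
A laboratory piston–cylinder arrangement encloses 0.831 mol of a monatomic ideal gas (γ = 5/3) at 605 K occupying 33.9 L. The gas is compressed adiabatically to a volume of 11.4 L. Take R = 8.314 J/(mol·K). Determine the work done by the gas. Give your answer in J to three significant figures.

W ≈ -6700 J

Adiabatic: TV^(γ−1) = const with γ = 5/3.
T₂ = T₁ (V₁/V₂)^(γ−1) = 605 × (33.9/11.4)^0.667 = 605 × 2.068 = 1251 K.
W_by = nCᵥ(T₁ − T₂) = (0.831)(12.47)(605 − 1251) = -6696 J.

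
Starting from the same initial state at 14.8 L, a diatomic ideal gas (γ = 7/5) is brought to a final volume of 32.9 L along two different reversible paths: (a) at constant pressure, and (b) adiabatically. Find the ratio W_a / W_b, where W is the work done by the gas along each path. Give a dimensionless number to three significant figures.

W_a / W_b ≈ 1.79

Path (a) isobaric: W = P₁(V₂ − V₁) → W_a/(P₁V₁) = 1.223.
Path (b) adiabatic: W = P₁V₁(1 − (V₁/V₂)^(γ−1))/(γ−1) → W_b/(P₁V₁) = 0.6838.
W_a / W_b = 1.223 / 0.6838 = 1.789.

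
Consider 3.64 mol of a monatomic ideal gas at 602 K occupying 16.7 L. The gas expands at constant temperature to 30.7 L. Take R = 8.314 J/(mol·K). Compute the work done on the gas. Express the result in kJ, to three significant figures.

Isothermal: W = nRT ln(V₂/V₁).
W = (3.64)(8.314)(602) × ln(30.7/16.7)
  = 18218 × 0.6089
W_by_gas = 11092 J; work on gas = −W_by = -11092 J.

W ≈ -11.1 kJ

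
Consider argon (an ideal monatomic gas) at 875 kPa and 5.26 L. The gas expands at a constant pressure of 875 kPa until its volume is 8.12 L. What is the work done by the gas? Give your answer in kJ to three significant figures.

Isobaric: W = P ΔV.
W = (875 kPa)(8.12 − 5.26 L) = (875)(2.86) = 2502 J.

W ≈ 2.50 kJ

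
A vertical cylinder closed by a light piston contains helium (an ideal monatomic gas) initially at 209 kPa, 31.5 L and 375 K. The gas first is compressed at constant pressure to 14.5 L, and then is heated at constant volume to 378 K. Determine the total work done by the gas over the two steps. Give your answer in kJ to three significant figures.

W_total ≈ -3.55 kJ

Step 1 (isobaric): W = PΔV = (209 kPa)(14.5 − 31.5 L) = -3553 J.
Step 2 (isochoric): W = 0 (constant volume).
W_total = -3553 + 0 = -3553 J.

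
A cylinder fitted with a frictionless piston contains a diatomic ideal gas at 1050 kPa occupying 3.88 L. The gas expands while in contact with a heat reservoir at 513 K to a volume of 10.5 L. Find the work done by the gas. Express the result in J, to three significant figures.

Isothermal: W = nRT ln(V₂/V₁) = P₁V₁ ln(V₂/V₁).
P₁V₁ = (1050 kPa)(3.88 L) = 4074 J.
W = 4074 × ln(10.5/3.88) = 4074 × 0.9955
W_by_gas = 4056 J.

W ≈ 4060 J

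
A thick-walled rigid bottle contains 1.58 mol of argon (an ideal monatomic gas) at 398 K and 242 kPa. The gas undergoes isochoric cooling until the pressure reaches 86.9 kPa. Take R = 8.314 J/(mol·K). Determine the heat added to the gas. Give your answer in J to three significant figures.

Q ≈ -5030 J

Constant volume ⇒ W = 0, so Q = ΔU = nCᵥΔT with Cᵥ = 3R/2 = 12.47 J/(mol·K).
At constant V, T₂/T₁ = P₂/P₁ ⇒ ΔT = T₁(P₂/P₁ − 1) = 398·(86.9/242 − 1) = -255.1 K.
ΔU = (1.58)(12.47)(-255.1) = -5026 J.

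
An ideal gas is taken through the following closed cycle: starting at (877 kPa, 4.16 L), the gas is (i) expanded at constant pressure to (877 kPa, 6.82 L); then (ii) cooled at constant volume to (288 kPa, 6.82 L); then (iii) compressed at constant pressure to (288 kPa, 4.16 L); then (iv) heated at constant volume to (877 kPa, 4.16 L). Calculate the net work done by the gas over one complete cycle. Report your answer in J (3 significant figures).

W_net ≈ 1570 J

Constant-volume legs do no work.
W(i) = (877)(6.82 − 4.16) = 2333 J; W(iii) = (288)(4.16 − 6.82) = -766.1 J.
W_net = 2333 − 766.1 = 1567 J (the clockwise enclosed area).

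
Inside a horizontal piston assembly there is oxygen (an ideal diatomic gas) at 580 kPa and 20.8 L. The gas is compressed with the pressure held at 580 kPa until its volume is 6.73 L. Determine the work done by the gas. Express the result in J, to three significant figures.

W ≈ -8160 J

Isobaric: W = P ΔV.
W = (580 kPa)(6.73 − 20.8 L) = (580)(-14.07) = -8161 J.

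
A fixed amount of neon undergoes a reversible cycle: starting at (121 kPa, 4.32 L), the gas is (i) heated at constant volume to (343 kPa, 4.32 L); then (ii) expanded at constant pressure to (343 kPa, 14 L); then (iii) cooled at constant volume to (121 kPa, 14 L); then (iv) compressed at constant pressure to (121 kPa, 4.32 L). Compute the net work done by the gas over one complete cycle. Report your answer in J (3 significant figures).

Constant-volume legs do no work.
W(ii) = (343)(14 − 4.32) = 3320 J; W(iv) = (121)(4.32 − 14) = -1171 J.
W_net = 3320 − 1171 = 2149 J (the clockwise enclosed area).

W_net ≈ 2150 J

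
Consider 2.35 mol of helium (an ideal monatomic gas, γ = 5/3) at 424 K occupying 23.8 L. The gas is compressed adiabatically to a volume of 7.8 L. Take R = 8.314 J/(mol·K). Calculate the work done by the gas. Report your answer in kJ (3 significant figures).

W ≈ -13.7 kJ

Adiabatic: TV^(γ−1) = const with γ = 5/3.
T₂ = T₁ (V₁/V₂)^(γ−1) = 424 × (23.8/7.8)^0.667 = 424 × 2.104 = 892 K.
W_by = nCᵥ(T₁ − T₂) = (2.35)(12.47)(424 − 892) = -13715 J.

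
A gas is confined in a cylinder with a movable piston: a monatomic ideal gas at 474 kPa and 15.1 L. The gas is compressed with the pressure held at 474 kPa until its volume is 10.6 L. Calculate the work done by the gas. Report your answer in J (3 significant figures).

Isobaric: W = P ΔV.
W = (474 kPa)(10.6 − 15.1 L) = (474)(-4.5) = -2133 J.

W ≈ -2130 J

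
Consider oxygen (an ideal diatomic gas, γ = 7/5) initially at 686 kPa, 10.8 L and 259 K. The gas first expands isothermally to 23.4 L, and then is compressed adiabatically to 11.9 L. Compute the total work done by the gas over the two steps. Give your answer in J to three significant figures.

Step 1 (isothermal): W = P₁V₁ ln(V₂/V₁) = (7409) ln(23.4/10.8) = 5728 J.
After step 1: P = 316.6 kPa, V = 23.4 L, T = 259 K.
Step 2 (adiabatic): W = (P₁V₁ − P₂V₂)/(γ−1) = (7409 − 9710)/0.4 = -5753 J.
W_total = 5728 − 5753 = -24.38 J.

W_total ≈ -24.4 J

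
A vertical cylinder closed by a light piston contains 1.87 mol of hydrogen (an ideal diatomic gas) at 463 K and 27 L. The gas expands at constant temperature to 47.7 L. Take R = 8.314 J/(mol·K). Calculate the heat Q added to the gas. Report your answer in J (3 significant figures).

Q ≈ 4100 J

Isothermal ⇒ ΔU = 0, so Q = W = nRT ln(V₂/V₁).
Q = (1.87)(8.314)(463) ln(47.7/27) = 7198 × 0.5691 = 4097 J.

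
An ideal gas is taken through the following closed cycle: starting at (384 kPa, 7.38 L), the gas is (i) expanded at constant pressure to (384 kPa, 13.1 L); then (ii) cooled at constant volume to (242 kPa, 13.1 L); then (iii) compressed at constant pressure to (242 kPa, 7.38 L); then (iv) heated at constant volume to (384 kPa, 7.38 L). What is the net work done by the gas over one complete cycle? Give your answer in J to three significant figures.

Constant-volume legs do no work.
W(i) = (384)(13.1 − 7.38) = 2196 J; W(iii) = (242)(7.38 − 13.1) = -1384 J.
W_net = 2196 − 1384 = 812.2 J (the clockwise enclosed area).

W_net ≈ 812 J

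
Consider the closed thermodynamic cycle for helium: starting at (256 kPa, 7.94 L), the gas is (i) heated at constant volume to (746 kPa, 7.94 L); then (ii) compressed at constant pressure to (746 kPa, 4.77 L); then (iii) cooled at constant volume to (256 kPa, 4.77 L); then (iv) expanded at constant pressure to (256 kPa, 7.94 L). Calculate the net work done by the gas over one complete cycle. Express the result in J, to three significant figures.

W_net ≈ -1550 J

Constant-volume legs do no work.
W(ii) = (746)(4.77 − 7.94) = -2365 J; W(iv) = (256)(7.94 − 4.77) = 811.5 J.
W_net = -2365 + 811.5 = -1553 J (the counter-clockwise enclosed area).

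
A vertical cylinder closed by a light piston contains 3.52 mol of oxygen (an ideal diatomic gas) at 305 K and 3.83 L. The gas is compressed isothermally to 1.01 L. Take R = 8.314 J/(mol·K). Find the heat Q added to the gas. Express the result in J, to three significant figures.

Isothermal ⇒ ΔU = 0, so Q = W = nRT ln(V₂/V₁).
Q = (3.52)(8.314)(305) ln(1.01/3.83) = 8926 × -1.333 = -11897 J.

Q ≈ -11900 J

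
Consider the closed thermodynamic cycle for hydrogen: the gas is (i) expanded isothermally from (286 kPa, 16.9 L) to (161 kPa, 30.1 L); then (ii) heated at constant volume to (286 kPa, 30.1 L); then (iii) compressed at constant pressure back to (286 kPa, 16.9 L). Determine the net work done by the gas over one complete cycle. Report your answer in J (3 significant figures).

Leg (i): W = PᵢVᵢ ln(V_f/Vᵢ) = (4833) ln(30.1/16.9) = 2790 J.
Leg (ii): W = 0.
Leg (iii): W = PΔV = (286)(16.9 − 30.1) = -3775 J.
W_net = 2790 − 3775 = -985.3 J.

W_net ≈ -985 J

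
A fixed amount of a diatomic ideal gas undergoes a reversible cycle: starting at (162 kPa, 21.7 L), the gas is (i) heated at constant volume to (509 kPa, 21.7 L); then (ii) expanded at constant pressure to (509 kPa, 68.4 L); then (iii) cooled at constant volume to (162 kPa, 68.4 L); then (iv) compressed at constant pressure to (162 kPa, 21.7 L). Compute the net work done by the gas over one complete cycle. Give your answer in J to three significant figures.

Constant-volume legs do no work.
W(ii) = (509)(68.4 − 21.7) = 23770 J; W(iv) = (162)(21.7 − 68.4) = -7565 J.
W_net = 23770 − 7565 = 16205 J (the clockwise enclosed area).

W_net ≈ 16200 J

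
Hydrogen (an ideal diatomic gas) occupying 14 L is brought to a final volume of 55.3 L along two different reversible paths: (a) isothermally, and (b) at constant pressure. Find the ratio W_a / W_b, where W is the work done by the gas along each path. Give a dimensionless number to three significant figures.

W_a / W_b ≈ 0.466

Path (a) isothermal: W = P₁V₁ ln(V₂/V₁) → W_a/(P₁V₁) = 1.374.
Path (b) isobaric: W = P₁(V₂ − V₁) → W_b/(P₁V₁) = 2.95.
W_a / W_b = 1.374 / 2.95 = 0.4657.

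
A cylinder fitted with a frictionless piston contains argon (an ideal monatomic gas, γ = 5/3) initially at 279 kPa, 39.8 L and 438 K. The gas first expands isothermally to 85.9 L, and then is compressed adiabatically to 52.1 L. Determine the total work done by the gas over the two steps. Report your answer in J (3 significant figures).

W_total ≈ 1950 J

Step 1 (isothermal): W = P₁V₁ ln(V₂/V₁) = (11104) ln(85.9/39.8) = 8543 J.
After step 1: P = 129.3 kPa, V = 85.9 L, T = 438 K.
Step 2 (adiabatic): W = (P₁V₁ − P₂V₂)/(γ−1) = (11104 − 15497)/0.667 = -6590 J.
W_total = 8543 − 6590 = 1953 J.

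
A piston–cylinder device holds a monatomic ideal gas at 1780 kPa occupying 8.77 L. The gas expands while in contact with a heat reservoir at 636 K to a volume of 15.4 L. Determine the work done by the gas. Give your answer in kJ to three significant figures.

Isothermal: W = nRT ln(V₂/V₁) = P₁V₁ ln(V₂/V₁).
P₁V₁ = (1780 kPa)(8.77 L) = 15611 J.
W = 15611 × ln(15.4/8.77) = 15611 × 0.563
W_by_gas = 8789 J.

W ≈ 8.79 kJ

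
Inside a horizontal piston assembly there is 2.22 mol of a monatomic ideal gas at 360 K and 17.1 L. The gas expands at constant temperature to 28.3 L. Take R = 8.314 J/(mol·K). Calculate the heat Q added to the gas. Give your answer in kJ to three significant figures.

Q ≈ 3.35 kJ

Isothermal ⇒ ΔU = 0, so Q = W = nRT ln(V₂/V₁).
Q = (2.22)(8.314)(360) ln(28.3/17.1) = 6645 × 0.5038 = 3347 J.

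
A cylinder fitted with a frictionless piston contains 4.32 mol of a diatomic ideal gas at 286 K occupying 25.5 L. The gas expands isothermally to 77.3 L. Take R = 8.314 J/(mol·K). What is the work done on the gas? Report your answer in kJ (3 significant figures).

Isothermal: W = nRT ln(V₂/V₁).
W = (4.32)(8.314)(286) × ln(77.3/25.5)
  = 10272 × 1.109
W_by_gas = 11392 J; work on gas = −W_by = -11392 J.

W ≈ -11.4 kJ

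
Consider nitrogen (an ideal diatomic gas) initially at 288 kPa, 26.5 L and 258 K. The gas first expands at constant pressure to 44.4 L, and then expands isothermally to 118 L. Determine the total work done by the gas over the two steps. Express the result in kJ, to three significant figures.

Step 1 (isobaric): W = PΔV = (288 kPa)(44.4 − 26.5 L) = 5155 J.
After step 1: P = 288 kPa, V = 44.4 L, T = 432.3 K.
Step 2 (isothermal): W = P₁V₁ ln(V₂/V₁) = (12787) ln(118/44.4) = 12499 J.
W_total = 5155 + 12499 = 17654 J.

W_total ≈ 17.7 kJ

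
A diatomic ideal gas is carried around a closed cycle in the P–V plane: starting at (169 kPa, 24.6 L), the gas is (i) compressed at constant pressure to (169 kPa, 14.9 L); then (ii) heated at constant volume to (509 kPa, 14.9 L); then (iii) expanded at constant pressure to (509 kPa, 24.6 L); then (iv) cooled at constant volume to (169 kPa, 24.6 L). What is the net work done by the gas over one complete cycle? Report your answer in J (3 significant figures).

W_net ≈ 3300 J

Constant-volume legs do no work.
W(i) = (169)(14.9 − 24.6) = -1639 J; W(iii) = (509)(24.6 − 14.9) = 4937 J.
W_net = -1639 + 4937 = 3298 J (the clockwise enclosed area).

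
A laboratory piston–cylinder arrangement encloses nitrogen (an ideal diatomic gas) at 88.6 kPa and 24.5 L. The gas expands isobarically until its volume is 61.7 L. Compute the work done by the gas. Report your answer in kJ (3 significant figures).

W ≈ 3.30 kJ

Isobaric: W = P ΔV.
W = (88.6 kPa)(61.7 − 24.5 L) = (88.6)(37.2) = 3296 J.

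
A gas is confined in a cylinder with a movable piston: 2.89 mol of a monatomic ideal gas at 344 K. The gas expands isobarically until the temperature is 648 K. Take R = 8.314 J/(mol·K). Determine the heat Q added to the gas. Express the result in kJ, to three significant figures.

Isobaric: W = nRΔT = (2.89)(8.314)(304) = 7304 J.
ΔU = nCᵥΔT with Cᵥ = 3R/2: ΔU = (2.89)(12.47)(304) = 10957 J.
Q = ΔU + W = 10957 + 7304 = 18261 J.

Q ≈ 18.3 kJ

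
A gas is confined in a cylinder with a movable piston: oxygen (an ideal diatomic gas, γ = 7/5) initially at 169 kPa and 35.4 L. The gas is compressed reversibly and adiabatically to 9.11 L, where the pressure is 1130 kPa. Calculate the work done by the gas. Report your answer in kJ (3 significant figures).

Adiabatic: W = (P₁V₁ − P₂V₂)/(γ − 1) with γ = 7/5.
P₁V₁ = 5983 J, P₂V₂ = 10294 J.
W = (5983 − 10294) / 0.4 = -10779 J.

W ≈ -10.8 kJ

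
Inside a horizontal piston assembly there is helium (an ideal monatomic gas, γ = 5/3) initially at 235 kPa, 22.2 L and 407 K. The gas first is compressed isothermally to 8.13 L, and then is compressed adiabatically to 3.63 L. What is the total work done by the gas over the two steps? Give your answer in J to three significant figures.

Step 1 (isothermal): W = P₁V₁ ln(V₂/V₁) = (5217) ln(8.13/22.2) = -5241 J.
After step 1: P = 641.7 kPa, V = 8.13 L, T = 407 K.
Step 2 (adiabatic): W = (P₁V₁ − P₂V₂)/(γ−1) = (5217 − 8931)/0.667 = -5570 J.
W_total = -5241 − 5570 = -10811 J.

W_total ≈ -10800 J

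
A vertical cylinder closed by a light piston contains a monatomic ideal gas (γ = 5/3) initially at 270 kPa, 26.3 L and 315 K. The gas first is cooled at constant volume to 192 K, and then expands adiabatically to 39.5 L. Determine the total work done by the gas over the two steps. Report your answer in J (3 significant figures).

W_total ≈ 1540 J

Step 1 (isochoric): W = 0 (constant volume).
After step 1: P = 164.6 kPa (V unchanged).
Step 2 (adiabatic): W = (P₁V₁ − P₂V₂)/(γ−1) = (4328 − 3300)/0.667 = 1542 J.
W_total = 0 + 1542 = 1542 J.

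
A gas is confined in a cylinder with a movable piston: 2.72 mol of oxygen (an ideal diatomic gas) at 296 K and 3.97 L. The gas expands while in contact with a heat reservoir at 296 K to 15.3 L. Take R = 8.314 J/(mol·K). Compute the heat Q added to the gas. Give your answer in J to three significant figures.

Q ≈ 9030 J

Isothermal ⇒ ΔU = 0, so Q = W = nRT ln(V₂/V₁).
Q = (2.72)(8.314)(296) ln(15.3/3.97) = 6694 × 1.349 = 9030 J.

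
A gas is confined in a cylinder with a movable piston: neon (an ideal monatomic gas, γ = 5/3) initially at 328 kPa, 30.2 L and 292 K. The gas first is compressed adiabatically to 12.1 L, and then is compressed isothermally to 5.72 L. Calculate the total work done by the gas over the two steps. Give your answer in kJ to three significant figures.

Step 1 (adiabatic): W = (P₁V₁ − P₂V₂)/(γ−1) = (9906 − 18226)/0.667 = -12481 J.
After step 1: P = 1506 kPa, V = 12.1 L, T = 537.3 K.
Step 2 (isothermal): W = P₁V₁ ln(V₂/V₁) = (18226) ln(5.72/12.1) = -13656 J.
W_total = -12481 − 13656 = -26137 J.

W_total ≈ -26.1 kJ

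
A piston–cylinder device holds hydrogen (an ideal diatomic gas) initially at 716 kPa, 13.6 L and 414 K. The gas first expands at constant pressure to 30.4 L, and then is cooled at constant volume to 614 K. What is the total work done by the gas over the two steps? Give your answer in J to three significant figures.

Step 1 (isobaric): W = PΔV = (716 kPa)(30.4 − 13.6 L) = 12029 J.
Step 2 (isochoric): W = 0 (constant volume).
W_total = 12029 + 0 = 12029 J.

W_total ≈ 12000 J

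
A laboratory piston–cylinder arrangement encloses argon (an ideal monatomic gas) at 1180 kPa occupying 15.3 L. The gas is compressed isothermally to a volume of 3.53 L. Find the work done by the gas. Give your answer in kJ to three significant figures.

W ≈ -26.5 kJ

Isothermal: W = nRT ln(V₂/V₁) = P₁V₁ ln(V₂/V₁).
P₁V₁ = (1180 kPa)(15.3 L) = 18054 J.
W = 18054 × ln(3.53/15.3) = 18054 × -1.467
W_by_gas = -26477 J.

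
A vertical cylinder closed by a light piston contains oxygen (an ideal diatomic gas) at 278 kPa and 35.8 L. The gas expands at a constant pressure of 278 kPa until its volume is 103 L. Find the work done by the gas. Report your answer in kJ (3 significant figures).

W ≈ 18.7 kJ

Isobaric: W = P ΔV.
W = (278 kPa)(103 − 35.8 L) = (278)(67.2) = 18682 J.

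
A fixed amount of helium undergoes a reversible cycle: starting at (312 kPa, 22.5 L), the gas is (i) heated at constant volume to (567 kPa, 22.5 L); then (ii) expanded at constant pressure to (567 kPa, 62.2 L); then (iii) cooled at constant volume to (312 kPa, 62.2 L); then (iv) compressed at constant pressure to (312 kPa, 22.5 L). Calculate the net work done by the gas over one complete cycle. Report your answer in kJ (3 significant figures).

Constant-volume legs do no work.
W(ii) = (567)(62.2 − 22.5) = 22510 J; W(iv) = (312)(22.5 − 62.2) = -12386 J.
W_net = 22510 − 12386 = 10124 J (the clockwise enclosed area).

W_net ≈ 10.1 kJ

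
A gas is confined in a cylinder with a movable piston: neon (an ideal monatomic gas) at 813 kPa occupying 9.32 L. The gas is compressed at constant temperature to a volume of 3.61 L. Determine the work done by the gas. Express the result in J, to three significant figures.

W ≈ -7190 J

Isothermal: W = nRT ln(V₂/V₁) = P₁V₁ ln(V₂/V₁).
P₁V₁ = (813 kPa)(9.32 L) = 7577 J.
W = 7577 × ln(3.61/9.32) = 7577 × -0.9485
W_by_gas = -7187 J.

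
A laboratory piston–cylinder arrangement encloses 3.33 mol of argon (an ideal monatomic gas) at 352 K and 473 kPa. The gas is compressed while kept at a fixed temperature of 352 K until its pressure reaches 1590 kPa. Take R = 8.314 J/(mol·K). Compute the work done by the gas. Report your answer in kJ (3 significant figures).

Isothermal process: W = nRT ln(V₂/V₁) = nRT ln(P₁/P₂).
W = (3.33)(8.314)(352) × ln(473/1590)
  = 9745 × ln(0.2975) = 9745 × -1.212
W_by_gas = -11815 J.

W ≈ -11.8 kJ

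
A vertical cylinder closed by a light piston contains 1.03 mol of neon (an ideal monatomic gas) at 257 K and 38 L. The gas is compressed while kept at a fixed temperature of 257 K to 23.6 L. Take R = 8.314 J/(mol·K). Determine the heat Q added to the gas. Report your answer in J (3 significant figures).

Q ≈ -1050 J

Isothermal ⇒ ΔU = 0, so Q = W = nRT ln(V₂/V₁).
Q = (1.03)(8.314)(257) ln(23.6/38) = 2201 × -0.4763 = -1048 J.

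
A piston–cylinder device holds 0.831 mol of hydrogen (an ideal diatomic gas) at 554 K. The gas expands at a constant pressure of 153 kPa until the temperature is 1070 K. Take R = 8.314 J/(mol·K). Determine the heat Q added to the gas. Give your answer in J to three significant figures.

Q ≈ 12500 J

Isobaric: W = nRΔT = (0.831)(8.314)(516) = 3565 J.
ΔU = nCᵥΔT with Cᵥ = 5R/2: ΔU = (0.831)(20.79)(516) = 8913 J.
Q = ΔU + W = 8913 + 3565 = 12478 J.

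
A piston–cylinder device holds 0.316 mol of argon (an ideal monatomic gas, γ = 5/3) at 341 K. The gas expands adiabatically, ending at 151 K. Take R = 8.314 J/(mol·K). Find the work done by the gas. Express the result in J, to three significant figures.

Adiabatic ⇒ Q = 0, so W_by = −ΔU = nCᵥ(T₁ − T₂).
Cᵥ = 3R/2 = 12.47 J/(mol·K).
W = (0.316)(12.47)(341 − 151) = 748.8 J.

W ≈ 749 J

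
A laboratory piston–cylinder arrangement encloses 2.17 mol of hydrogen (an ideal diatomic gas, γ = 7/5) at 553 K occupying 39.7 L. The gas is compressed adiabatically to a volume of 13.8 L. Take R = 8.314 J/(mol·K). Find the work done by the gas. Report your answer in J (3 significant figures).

W ≈ -13100 J

Adiabatic: TV^(γ−1) = const with γ = 7/5.
T₂ = T₁ (V₁/V₂)^(γ−1) = 553 × (39.7/13.8)^0.4 = 553 × 1.526 = 843.9 K.
W_by = nCᵥ(T₁ − T₂) = (2.17)(20.79)(553 − 843.9) = -13120 J.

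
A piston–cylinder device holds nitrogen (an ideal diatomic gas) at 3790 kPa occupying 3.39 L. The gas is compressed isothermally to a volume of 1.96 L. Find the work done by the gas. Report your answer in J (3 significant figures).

Isothermal: W = nRT ln(V₂/V₁) = P₁V₁ ln(V₂/V₁).
P₁V₁ = (3790 kPa)(3.39 L) = 12848 J.
W = 12848 × ln(1.96/3.39) = 12848 × -0.5479
W_by_gas = -7039 J.

W ≈ -7040 J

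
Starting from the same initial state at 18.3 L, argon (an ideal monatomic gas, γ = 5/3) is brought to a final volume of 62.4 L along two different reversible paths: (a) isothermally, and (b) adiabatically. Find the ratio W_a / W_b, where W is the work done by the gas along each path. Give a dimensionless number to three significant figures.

Path (a) isothermal: W = P₁V₁ ln(V₂/V₁) → W_a/(P₁V₁) = 1.227.
Path (b) adiabatic: W = P₁V₁(1 − (V₁/V₂)^(γ−1))/(γ−1) → W_b/(P₁V₁) = 0.8379.
W_a / W_b = 1.227 / 0.8379 = 1.464.

W_a / W_b ≈ 1.46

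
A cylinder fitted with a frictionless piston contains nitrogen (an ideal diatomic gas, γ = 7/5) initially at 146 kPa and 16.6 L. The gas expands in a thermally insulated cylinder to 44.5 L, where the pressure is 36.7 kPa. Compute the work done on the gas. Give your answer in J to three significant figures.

W ≈ -1980 J

Adiabatic: W = (P₁V₁ − P₂V₂)/(γ − 1) with γ = 7/5.
P₁V₁ = 2424 J, P₂V₂ = 1633 J.
W = (2424 − 1633) / 0.4 = 1976 J.
Work on gas = −W_by = -1976 J.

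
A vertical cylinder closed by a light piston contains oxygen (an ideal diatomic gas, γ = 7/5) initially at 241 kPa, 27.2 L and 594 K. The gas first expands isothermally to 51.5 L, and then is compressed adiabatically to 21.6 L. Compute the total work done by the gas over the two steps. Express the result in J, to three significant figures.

W_total ≈ -2630 J

Step 1 (isothermal): W = P₁V₁ ln(V₂/V₁) = (6555) ln(51.5/27.2) = 4185 J.
After step 1: P = 127.3 kPa, V = 51.5 L, T = 594 K.
Step 2 (adiabatic): W = (P₁V₁ − P₂V₂)/(γ−1) = (6555 − 9280)/0.4 = -6811 J.
W_total = 4185 − 6811 = -2626 J.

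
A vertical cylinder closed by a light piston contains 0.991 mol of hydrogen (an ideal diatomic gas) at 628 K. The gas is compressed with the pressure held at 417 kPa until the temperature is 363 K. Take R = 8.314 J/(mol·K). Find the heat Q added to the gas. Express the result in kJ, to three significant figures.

Q ≈ -7.64 kJ

Isobaric: W = nRΔT = (0.991)(8.314)(-265) = -2183 J.
ΔU = nCᵥΔT with Cᵥ = 5R/2: ΔU = (0.991)(20.79)(-265) = -5458 J.
Q = ΔU + W = -5458 − 2183 = -7642 J.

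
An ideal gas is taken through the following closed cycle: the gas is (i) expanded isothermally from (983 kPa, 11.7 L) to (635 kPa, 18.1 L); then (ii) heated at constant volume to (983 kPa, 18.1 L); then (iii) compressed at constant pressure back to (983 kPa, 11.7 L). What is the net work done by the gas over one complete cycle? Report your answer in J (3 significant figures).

W_net ≈ -1270 J

Leg (i): W = PᵢVᵢ ln(V_f/Vᵢ) = (11501) ln(18.1/11.7) = 5018 J.
Leg (ii): W = 0.
Leg (iii): W = PΔV = (983)(11.7 − 18.1) = -6291 J.
W_net = 5018 − 6291 = -1273 J.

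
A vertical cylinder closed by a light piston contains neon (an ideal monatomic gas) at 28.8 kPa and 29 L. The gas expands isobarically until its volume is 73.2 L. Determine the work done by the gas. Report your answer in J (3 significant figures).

W ≈ 1270 J

Isobaric: W = P ΔV.
W = (28.8 kPa)(73.2 − 29 L) = (28.8)(44.2) = 1273 J.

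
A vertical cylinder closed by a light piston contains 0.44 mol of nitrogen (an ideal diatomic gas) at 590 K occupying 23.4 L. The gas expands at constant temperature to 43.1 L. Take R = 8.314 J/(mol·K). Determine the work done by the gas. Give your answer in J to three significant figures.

Isothermal: W = nRT ln(V₂/V₁).
W = (0.44)(8.314)(590) × ln(43.1/23.4)
  = 2158 × 0.6108
W_by_gas = 1318 J.

W ≈ 1320 J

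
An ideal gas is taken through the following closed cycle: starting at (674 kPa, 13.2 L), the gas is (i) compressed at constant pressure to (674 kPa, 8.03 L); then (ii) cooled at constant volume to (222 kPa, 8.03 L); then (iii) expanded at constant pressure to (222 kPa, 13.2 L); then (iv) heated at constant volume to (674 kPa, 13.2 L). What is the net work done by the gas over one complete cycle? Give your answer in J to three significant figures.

Constant-volume legs do no work.
W(i) = (674)(8.03 − 13.2) = -3485 J; W(iii) = (222)(13.2 − 8.03) = 1148 J.
W_net = -3485 + 1148 = -2337 J (the counter-clockwise enclosed area).

W_net ≈ -2340 J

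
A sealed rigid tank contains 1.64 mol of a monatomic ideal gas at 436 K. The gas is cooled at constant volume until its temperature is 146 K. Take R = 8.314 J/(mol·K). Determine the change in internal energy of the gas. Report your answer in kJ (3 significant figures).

ΔU ≈ -5.93 kJ

Constant volume ⇒ W = 0, so Q = ΔU = nCᵥΔT with Cᵥ = 3R/2 = 12.47 J/(mol·K).
ΔU = (1.64)(12.47)(146 − 436) = -5931 J.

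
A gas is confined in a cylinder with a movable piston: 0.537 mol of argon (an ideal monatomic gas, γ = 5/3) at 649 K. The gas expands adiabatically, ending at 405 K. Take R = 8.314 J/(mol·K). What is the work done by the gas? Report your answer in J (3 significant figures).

W ≈ 1630 J

Adiabatic ⇒ Q = 0, so W_by = −ΔU = nCᵥ(T₁ − T₂).
Cᵥ = 3R/2 = 12.47 J/(mol·K).
W = (0.537)(12.47)(649 − 405) = 1634 J.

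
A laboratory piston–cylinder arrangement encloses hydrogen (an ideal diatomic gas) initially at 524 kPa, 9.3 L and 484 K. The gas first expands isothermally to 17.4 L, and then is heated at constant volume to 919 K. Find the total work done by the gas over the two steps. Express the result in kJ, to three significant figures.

W_total ≈ 3.05 kJ

Step 1 (isothermal): W = P₁V₁ ln(V₂/V₁) = (4873) ln(17.4/9.3) = 3053 J.
Step 2 (isochoric): W = 0 (constant volume).
W_total = 3053 + 0 = 3053 J.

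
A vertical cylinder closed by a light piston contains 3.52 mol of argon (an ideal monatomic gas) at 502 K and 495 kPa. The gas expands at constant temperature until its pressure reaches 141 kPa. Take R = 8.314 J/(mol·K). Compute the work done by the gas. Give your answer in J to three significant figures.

W ≈ 18400 J

Isothermal process: W = nRT ln(V₂/V₁) = nRT ln(P₁/P₂).
W = (3.52)(8.314)(502) × ln(495/141)
  = 14691 × ln(3.511) = 14691 × 1.256
W_by_gas = 18449 J.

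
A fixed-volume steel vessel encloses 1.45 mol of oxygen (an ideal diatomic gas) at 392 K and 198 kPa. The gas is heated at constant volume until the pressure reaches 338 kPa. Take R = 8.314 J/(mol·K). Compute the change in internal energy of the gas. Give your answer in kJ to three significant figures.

Constant volume ⇒ W = 0, so Q = ΔU = nCᵥΔT with Cᵥ = 5R/2 = 20.79 J/(mol·K).
At constant V, T₂/T₁ = P₂/P₁ ⇒ ΔT = T₁(P₂/P₁ − 1) = 392·(338/198 − 1) = 277.2 K.
ΔU = (1.45)(20.79)(277.2) = 8353 J.

ΔU ≈ 8.35 kJ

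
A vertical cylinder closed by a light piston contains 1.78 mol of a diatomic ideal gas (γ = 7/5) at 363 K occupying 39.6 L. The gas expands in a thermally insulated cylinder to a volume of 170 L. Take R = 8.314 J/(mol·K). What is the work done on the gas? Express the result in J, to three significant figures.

Adiabatic: TV^(γ−1) = const with γ = 7/5.
T₂ = T₁ (V₁/V₂)^(γ−1) = 363 × (39.6/170)^0.4 = 363 × 0.5583 = 202.7 K.
W_by = nCᵥ(T₁ − T₂) = (1.78)(20.79)(363 − 202.7) = 5932 J.
Work on gas = −W_by = -5932 J.

W ≈ -5930 J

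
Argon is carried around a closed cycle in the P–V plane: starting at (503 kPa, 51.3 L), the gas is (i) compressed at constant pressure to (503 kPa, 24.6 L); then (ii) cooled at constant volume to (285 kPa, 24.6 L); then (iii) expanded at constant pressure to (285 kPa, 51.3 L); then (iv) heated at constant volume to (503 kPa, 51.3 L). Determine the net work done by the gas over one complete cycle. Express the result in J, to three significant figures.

W_net ≈ -5820 J

Constant-volume legs do no work.
W(i) = (503)(24.6 − 51.3) = -13430 J; W(iii) = (285)(51.3 − 24.6) = 7609 J.
W_net = -13430 + 7609 = -5821 J (the counter-clockwise enclosed area).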